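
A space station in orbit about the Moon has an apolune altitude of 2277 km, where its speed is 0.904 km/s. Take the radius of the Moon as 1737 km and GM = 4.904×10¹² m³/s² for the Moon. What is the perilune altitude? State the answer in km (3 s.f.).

perilune altitude ≈ 280 km

r_a = 1737 + 2277 = 4014.0 km = 4.014×10⁶ m.
Specific energy ε = v²/2 − μ/r = -8.131×10⁵ J/kg, so a = −μ/(2ε) = 3.016×10⁶ m.
The apsides satisfy r_p + r_a = 2a, so the perilune radius is 2a − r_a = 2.017×10⁶ m = 2017.1 km.
Perilune altitude = 2017.1 − 1737 = 280.12 km.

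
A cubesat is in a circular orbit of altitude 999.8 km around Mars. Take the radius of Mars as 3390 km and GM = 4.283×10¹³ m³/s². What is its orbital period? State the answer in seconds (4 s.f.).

r = 3390 + 999.8 = 4389.8 km = 4.3898×10⁶ m.
Kepler's third law: T = 2π√(r³/μ) = 2π√((4.390×10⁶)³ / 4.283×10¹³).
r³/μ = 1.975×10⁶ s², so T = 2π × 1.405×10³ = 8.830×10³ s.

T ≈ 8830 seconds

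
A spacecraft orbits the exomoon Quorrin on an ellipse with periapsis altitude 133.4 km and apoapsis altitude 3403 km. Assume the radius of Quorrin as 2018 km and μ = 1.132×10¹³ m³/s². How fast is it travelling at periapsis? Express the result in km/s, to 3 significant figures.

v ≈ 2.74 km/s

r_p = 2018 + 133.4 = 2151.4 km = 2.1514×10⁶ m.
r_a = 2018 + 3403 = 5421.0 km = 5.4210×10⁶ m.
Semi-major axis a = (r_p + r_a)/2 = 3786.2 km = 3.786×10⁶ m.
Vis-viva: v² = μ(2/r − 1/a) = 1.132×10¹³ × (9.296×10⁻⁷ − 2.641×10⁻⁷) = 7.534×10⁶ m²/s².
v = 2745 m/s = 2.745 km/s.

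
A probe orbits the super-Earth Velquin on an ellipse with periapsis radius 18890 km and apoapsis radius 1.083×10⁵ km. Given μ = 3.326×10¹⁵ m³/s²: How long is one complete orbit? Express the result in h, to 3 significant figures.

T ≈ 15.3 h

Semi-major axis a = (r_p + r_a)/2 = (18890 + 1.0830×10⁵)/2 = 63595 km = 6.360×10⁷ m.
By Kepler's third law T = 2π√(a³/μ) = 2π × 8.794×10³ = 5.525×10⁴ s.
= 15.35 h.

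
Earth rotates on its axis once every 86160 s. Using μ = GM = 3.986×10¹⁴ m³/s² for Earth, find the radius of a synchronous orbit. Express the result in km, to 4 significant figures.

r_sync ≈ 42160 km

A synchronous orbit has period T, so by Kepler's third law a = (μT²/4π²)^(1/3).
μT²/4π² = 3.986×10¹⁴ × (8.616×10⁴)² / 39.48 = 7.495×10²² m³.
a = 4.216×10⁷ m = 42163 km.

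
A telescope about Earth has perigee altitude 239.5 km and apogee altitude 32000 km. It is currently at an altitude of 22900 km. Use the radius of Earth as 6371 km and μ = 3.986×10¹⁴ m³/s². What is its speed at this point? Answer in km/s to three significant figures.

r_p = 6371 + 239.5 = 6610.5 km = 6.6105×10⁶ m.
r_a = 6371 + 32000 = 38371 km = 3.8371×10⁷ m.
r = 6371 + 22900 = 29271 km = 2.927×10⁷ m.
Semi-major axis a = (r_p + r_a)/2 = 22491 km = 2.249×10⁷ m.
Vis-viva: v² = μ(2/r − 1/a) = 3.986×10¹⁴ × (6.833×10⁻⁸ − 4.446×10⁻⁸) = 9.512×10⁶ m²/s².
v = 3084 m/s = 3.084 km/s.

v ≈ 3.08 km/s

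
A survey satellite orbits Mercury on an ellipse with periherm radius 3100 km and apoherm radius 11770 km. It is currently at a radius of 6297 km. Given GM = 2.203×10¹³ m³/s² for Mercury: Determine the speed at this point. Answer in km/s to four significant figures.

v ≈ 2.008 km/s

Semi-major axis a = (r_p + r_a)/2 = 7435.0 km = 7.435×10⁶ m.
Vis-viva: v² = μ(2/r − 1/a) = 2.203×10¹³ × (3.176×10⁻⁷ − 1.345×10⁻⁷) = 4.034×10⁶ m²/s².
v = 2008 m/s = 2.008 km/s.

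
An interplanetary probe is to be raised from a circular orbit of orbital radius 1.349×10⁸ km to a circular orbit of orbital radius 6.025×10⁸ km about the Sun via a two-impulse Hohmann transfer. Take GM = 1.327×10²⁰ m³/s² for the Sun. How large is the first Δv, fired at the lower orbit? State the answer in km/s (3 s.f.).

r₁ = 1.349×10⁸ km = 1.349×10¹¹ m.
r₂ = 6.025×10⁸ km = 6.025×10¹¹ m.
Transfer ellipse a_t = (r₁ + r₂)/2 = 3.687×10¹¹ m.
At r₁: circular v_c1 = √(μ/r₁) = 31360 m/s; transfer-perihelion v_p = √[μ(2/r₁ − 1/a_t)] = 40090 m/s.
Δv₁ = v_p − v_c1 = 8729 m/s.
= 8.729 km/s.

Δv ≈ 8.73 km/s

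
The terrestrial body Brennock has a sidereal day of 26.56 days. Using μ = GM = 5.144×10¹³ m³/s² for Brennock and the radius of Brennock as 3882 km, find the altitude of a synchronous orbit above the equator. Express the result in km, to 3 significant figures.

h_sync ≈ 1.86×10⁵ km

T = 26.56 days = 2.295×10⁶ s.
A synchronous orbit has period T, so by Kepler's third law a = (μT²/4π²)^(1/3).
μT²/4π² = 5.144×10¹³ × (2.295×10⁶)² / 39.48 = 6.862×10²⁴ m³.
a = 1.900×10⁸ m = 1.9002×10⁵ km.
Altitude h = a − R = 1.9002×10⁵ − 3882 = 1.8614×10⁵ km.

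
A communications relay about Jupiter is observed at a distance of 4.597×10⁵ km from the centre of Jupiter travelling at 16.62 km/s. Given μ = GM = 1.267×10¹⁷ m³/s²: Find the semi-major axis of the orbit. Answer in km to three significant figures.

r = 4.597×10⁸ m.
Specific orbital energy ε = v²/2 − μ/r = (16620)²/2 − 1.267×10¹⁷/4.597×10⁸ = -1.375×10⁸ J/kg.
Since ε = −μ/(2a), a = −μ/(2ε) = 4.607×10⁸ m = 4.6072×10⁵ km.

a ≈ 4.61×10⁵ km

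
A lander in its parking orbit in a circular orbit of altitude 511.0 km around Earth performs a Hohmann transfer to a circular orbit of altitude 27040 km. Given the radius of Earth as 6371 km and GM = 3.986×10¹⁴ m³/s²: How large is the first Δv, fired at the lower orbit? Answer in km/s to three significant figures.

r₁ = 6371 + 511.0 = 6882.0 km = 6.8820×10⁶ m.
r₂ = 6371 + 27040 = 33411 km = 3.3411×10⁷ m.
Transfer ellipse a_t = (r₁ + r₂)/2 = 2.015×10⁷ m.
At r₁: circular v_c1 = √(μ/r₁) = 7610 m/s; transfer-perigee v_p = √[μ(2/r₁ − 1/a_t)] = 9801 m/s.
Δv₁ = v_p − v_c1 = 2190 m/s.
= 2.190 km/s.

Δv ≈ 2.19 km/s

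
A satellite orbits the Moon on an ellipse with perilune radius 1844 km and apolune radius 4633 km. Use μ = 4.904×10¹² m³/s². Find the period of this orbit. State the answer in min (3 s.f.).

Semi-major axis a = (r_p + r_a)/2 = (1844.0 + 4633.0)/2 = 3238.5 km = 3.238×10⁶ m.
By Kepler's third law T = 2π√(a³/μ) = 2π × 2.632×10³ = 1.654×10⁴ s.
= 275.6 min.

T ≈ 276 min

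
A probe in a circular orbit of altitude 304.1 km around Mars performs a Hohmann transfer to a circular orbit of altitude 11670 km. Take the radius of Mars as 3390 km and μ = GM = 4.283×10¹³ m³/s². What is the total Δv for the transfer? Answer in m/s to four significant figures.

r₁ = 3390 + 304.1 = 3694.1 km = 3.6941×10⁶ m.
r₂ = 3390 + 11670 = 15060 km = 1.5060×10⁷ m.
Transfer ellipse a_t = (r₁ + r₂)/2 = 9.377×10⁶ m.
At r₁: circular v_c1 = √(μ/r₁) = 3405 m/s; transfer-periapsis v_p = √[μ(2/r₁ − 1/a_t)] = 4315 m/s.
Δv₁ = v_p − v_c1 = 910.2 m/s.
At r₂: circular v_c2 = √(μ/r₂) = 1686 m/s; transfer-apoapsis v_a = √[μ(2/r₂ − 1/a_t)] = 1058 m/s.
Δv₂ = v_c2 − v_a = 627.9 m/s.
Total Δv = Δv₁ + Δv₂ = 1538 m/s.

Δv_total ≈ 1538 m/s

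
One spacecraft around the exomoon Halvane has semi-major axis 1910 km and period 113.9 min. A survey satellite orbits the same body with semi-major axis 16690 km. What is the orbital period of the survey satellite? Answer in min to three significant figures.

Kepler's third law: T² ∝ a³, so T₂ = T₁ (a₂/a₁)^(3/2).
a₂/a₁ = 8.738, (a₂/a₁)^(3/2) = 25.83.
T₂ = 113.9 × 25.83 = 2942 min.

T₂ ≈ 2940 min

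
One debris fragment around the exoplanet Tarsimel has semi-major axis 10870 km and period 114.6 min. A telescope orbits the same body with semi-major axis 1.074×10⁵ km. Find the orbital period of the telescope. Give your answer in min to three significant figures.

Kepler's third law: T² ∝ a³, so T₂ = T₁ (a₂/a₁)^(3/2).
a₂/a₁ = 9.880, (a₂/a₁)^(3/2) = 31.06.
T₂ = 114.6 × 31.06 = 3559 min.

T₂ ≈ 3560 min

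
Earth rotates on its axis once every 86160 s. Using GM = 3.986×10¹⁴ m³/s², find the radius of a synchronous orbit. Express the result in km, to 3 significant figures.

A synchronous orbit has period T, so by Kepler's third law a = (μT²/4π²)^(1/3).
μT²/4π² = 3.986×10¹⁴ × (8.616×10⁴)² / 39.48 = 7.495×10²² m³.
a = 4.216×10⁷ m = 42163 km.

r_sync ≈ 42200 km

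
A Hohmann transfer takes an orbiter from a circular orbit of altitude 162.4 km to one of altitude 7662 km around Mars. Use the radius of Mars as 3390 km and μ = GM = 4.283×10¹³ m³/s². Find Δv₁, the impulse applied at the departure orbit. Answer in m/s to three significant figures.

Δv ≈ 799 m/s

r₁ = 3390 + 162.4 = 3552.4 km = 3.5524×10⁶ m.
r₂ = 3390 + 7662 = 11052 km = 1.1052×10⁷ m.
Transfer ellipse a_t = (r₁ + r₂)/2 = 7.302×10⁶ m.
At r₁: circular v_c1 = √(μ/r₁) = 3472 m/s; transfer-periapsis v_p = √[μ(2/r₁ − 1/a_t)] = 4272 m/s.
Δv₁ = v_p − v_c1 = 799.5 m/s.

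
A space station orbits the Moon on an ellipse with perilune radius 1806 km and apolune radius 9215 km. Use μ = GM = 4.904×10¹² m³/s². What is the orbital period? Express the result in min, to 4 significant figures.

T ≈ 611.7 min

Semi-major axis a = (r_p + r_a)/2 = (1806.0 + 9215.0)/2 = 5510.5 km = 5.510×10⁶ m.
By Kepler's third law T = 2π√(a³/μ) = 2π × 5.841×10³ = 3.670×10⁴ s.
= 611.7 min.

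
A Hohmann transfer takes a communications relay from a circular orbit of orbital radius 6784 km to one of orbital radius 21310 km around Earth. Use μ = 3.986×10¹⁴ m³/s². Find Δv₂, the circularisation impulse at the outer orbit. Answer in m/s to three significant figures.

Δv ≈ 1320 m/s

r₁ = 6784 km = 6.784×10⁶ m.
r₂ = 21310 km = 2.131×10⁷ m.
Transfer ellipse a_t = (r₁ + r₂)/2 = 1.405×10⁷ m.
At r₁: circular v_c1 = √(μ/r₁) = 7665 m/s; transfer-perigee v_p = √[μ(2/r₁ − 1/a_t)] = 9441 m/s.
At r₂: circular v_c2 = √(μ/r₂) = 4325 m/s; transfer-apogee v_a = √[μ(2/r₂ − 1/a_t)] = 3006 m/s.
Δv₂ = v_c2 − v_a = 1319 m/s.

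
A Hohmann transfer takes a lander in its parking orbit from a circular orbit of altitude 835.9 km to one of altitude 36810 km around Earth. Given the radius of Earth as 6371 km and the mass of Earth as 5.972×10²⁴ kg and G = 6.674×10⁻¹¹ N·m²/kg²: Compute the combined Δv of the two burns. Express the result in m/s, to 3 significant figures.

Δv_total ≈ 3710 m/s

μ = GM = 6.674×10⁻¹¹ × 5.972×10²⁴ = 3.986×10¹⁴ m³/s².
r₁ = 6371 + 835.9 = 7206.9 km = 7.2069×10⁶ m.
r₂ = 6371 + 36810 = 43181 km = 4.3181×10⁷ m.
Transfer ellipse a_t = (r₁ + r₂)/2 = 2.519×10⁷ m.
At r₁: circular v_c1 = √(μ/r₁) = 7437 m/s; transfer-perigee v_p = √[μ(2/r₁ − 1/a_t)] = 9736 m/s.
Δv₁ = v_p − v_c1 = 2299 m/s.
At r₂: circular v_c2 = √(μ/r₂) = 3038 m/s; transfer-apogee v_a = √[μ(2/r₂ − 1/a_t)] = 1625 m/s.
Δv₂ = v_c2 − v_a = 1413 m/s.
Total Δv = Δv₁ + Δv₂ = 3712 m/s.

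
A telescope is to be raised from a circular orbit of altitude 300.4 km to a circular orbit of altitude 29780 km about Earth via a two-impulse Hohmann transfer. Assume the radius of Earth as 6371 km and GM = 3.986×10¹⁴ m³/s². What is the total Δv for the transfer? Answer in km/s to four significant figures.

Δv_total ≈ 3.781 km/s

r₁ = 6371 + 300.4 = 6671.4 km = 6.6714×10⁶ m.
r₂ = 6371 + 29780 = 36151 km = 3.6151×10⁷ m.
Transfer ellipse a_t = (r₁ + r₂)/2 = 2.141×10⁷ m.
At r₁: circular v_c1 = √(μ/r₁) = 7730 m/s; transfer-perigee v_p = √[μ(2/r₁ − 1/a_t)] = 10040 m/s.
Δv₁ = v_p − v_c1 = 2314 m/s.
At r₂: circular v_c2 = √(μ/r₂) = 3321 m/s; transfer-apogee v_a = √[μ(2/r₂ − 1/a_t)] = 1854 m/s.
Δv₂ = v_c2 − v_a = 1467 m/s.
Total Δv = Δv₁ + Δv₂ = 3781 m/s = 3.781 km/s.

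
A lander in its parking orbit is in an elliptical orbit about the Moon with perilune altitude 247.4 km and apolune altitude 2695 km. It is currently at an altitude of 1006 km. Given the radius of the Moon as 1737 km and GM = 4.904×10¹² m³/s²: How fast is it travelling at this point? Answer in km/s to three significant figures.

r_p = 1737 + 247.4 = 1984.4 km = 1.9844×10⁶ m.
r_a = 1737 + 2695 = 4432.0 km = 4.4320×10⁶ m.
r = 1737 + 1006 = 2743.0 km = 2.743×10⁶ m.
Semi-major axis a = (r_p + r_a)/2 = 3208.2 km = 3.208×10⁶ m.
Vis-viva: v² = μ(2/r − 1/a) = 4.904×10¹² × (7.291×10⁻⁷ − 3.117×10⁻⁷) = 2.047×10⁶ m²/s².
v = 1431 m/s = 1.431 km/s.

v ≈ 1.43 km/s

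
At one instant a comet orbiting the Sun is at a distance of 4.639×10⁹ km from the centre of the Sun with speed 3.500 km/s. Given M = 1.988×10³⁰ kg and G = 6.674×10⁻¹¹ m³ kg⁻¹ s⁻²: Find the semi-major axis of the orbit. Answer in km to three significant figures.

μ = GM = 6.674×10⁻¹¹ × 1.988×10³⁰ = 1.327×10²⁰ m³/s².
r = 4.639×10¹² m.
Specific orbital energy ε = v²/2 − μ/r = (3500)²/2 − 1.327×10²⁰/4.639×10¹² = -2.248×10⁷ J/kg.
Since ε = −μ/(2a), a = −μ/(2ε) = 2.952×10¹² m = 2.9516×10⁹ km.

a ≈ 2.95×10⁹ km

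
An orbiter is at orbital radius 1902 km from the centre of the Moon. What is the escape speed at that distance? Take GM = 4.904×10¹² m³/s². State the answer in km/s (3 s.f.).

v_esc ≈ 2.27 km/s

r = 1902 km = 1.902×10⁶ m.
Escape speed v_esc = √(2μ/r) = √(2 × 4.904×10¹² / 1.902×10⁶) = √(5.157×10⁶) = 2271 m/s.
= 2.271 km/s.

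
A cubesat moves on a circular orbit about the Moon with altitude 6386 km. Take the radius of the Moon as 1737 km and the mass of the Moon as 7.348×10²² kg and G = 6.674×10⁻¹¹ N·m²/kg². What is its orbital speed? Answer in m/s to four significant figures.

v ≈ 777.0 m/s

μ = GM = 6.674×10⁻¹¹ × 7.348×10²² = 4.904×10¹² m³/s².
r = 1737 + 6386 = 8123.0 km = 8.1230×10⁶ m.
For a circular orbit v = √(μ/r) = √(4.904×10¹² / 8.123×10⁶) = √(6.037×10⁵) = 777.0 m/s.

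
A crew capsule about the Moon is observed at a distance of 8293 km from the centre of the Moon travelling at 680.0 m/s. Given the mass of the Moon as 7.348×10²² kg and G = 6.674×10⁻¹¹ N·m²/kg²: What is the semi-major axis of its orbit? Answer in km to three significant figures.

a ≈ 6810 km

μ = GM = 6.674×10⁻¹¹ × 7.348×10²² = 4.904×10¹² m³/s².
r = 8.293×10⁶ m.
Specific orbital energy ε = v²/2 − μ/r = (680.0)²/2 − 4.904×10¹²/8.293×10⁶ = -3.601×10⁵ J/kg.
Since ε = −μ/(2a), a = −μ/(2ε) = 6.808×10⁶ m = 6808.4 km.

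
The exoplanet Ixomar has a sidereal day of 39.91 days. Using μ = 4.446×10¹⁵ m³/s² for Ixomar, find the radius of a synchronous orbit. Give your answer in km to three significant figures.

r_sync ≈ 1.10×10⁶ km

T = 39.91 days = 3.448×10⁶ s.
A synchronous orbit has period T, so by Kepler's third law a = (μT²/4π²)^(1/3).
μT²/4π² = 4.446×10¹⁵ × (3.448×10⁶)² / 39.48 = 1.339×10²⁷ m³.
a = 1.102×10⁹ m = 1.1022×10⁶ km.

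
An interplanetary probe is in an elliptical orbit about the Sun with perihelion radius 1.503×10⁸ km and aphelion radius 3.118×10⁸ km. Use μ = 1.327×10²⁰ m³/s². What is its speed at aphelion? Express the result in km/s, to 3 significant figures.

Semi-major axis a = (r_p + r_a)/2 = 2.3105×10⁸ km = 2.310×10¹¹ m.
Vis-viva: v² = μ(2/r − 1/a) = 1.327×10²⁰ × (6.414×10⁻¹² − 4.328×10⁻¹²) = 2.769×10⁸ m²/s².
v = 16640 m/s = 16.64 km/s.

v ≈ 16.6 km/s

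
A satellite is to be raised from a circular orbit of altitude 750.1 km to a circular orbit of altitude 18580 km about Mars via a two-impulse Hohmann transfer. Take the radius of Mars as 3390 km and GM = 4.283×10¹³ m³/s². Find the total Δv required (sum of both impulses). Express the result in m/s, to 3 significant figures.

r₁ = 3390 + 750.1 = 4140.1 km = 4.1401×10⁶ m.
r₂ = 3390 + 18580 = 21970 km = 2.1970×10⁷ m.
Transfer ellipse a_t = (r₁ + r₂)/2 = 1.306×10⁷ m.
At r₁: circular v_c1 = √(μ/r₁) = 3216 m/s; transfer-periapsis v_p = √[μ(2/r₁ − 1/a_t)] = 4172 m/s.
Δv₁ = v_p − v_c1 = 956.1 m/s.
At r₂: circular v_c2 = √(μ/r₂) = 1396 m/s; transfer-apoapsis v_a = √[μ(2/r₂ − 1/a_t)] = 786.3 m/s.
Δv₂ = v_c2 − v_a = 610.0 m/s.
Total Δv = Δv₁ + Δv₂ = 1566 m/s.

Δv_total ≈ 1570 m/s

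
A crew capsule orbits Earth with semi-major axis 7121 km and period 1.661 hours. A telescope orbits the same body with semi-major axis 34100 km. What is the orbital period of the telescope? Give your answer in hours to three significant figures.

Kepler's third law: T² ∝ a³, so T₂ = T₁ (a₂/a₁)^(3/2).
a₂/a₁ = 4.789, (a₂/a₁)^(3/2) = 10.48.
T₂ = 1.661 × 10.48 = 17.41 hours.

T₂ ≈ 17.4 hours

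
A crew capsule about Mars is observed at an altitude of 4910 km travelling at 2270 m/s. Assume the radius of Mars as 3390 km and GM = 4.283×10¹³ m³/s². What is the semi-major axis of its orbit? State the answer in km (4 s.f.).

r = 3390 + 4910 = 8300.0 km = 8.300×10⁶ m.
Vis-viva rearranged: 1/a = 2/r − v²/μ = 2.410×10⁻⁷ − 1.203×10⁻⁷ = 1.207×10⁻⁷ m⁻¹.
a = 8.288×10⁶ m = 8288.2 km.

a ≈ 8288 km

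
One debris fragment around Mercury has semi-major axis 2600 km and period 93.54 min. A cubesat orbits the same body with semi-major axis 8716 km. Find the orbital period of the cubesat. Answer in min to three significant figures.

T₂ ≈ 574 min

Kepler's third law: T² ∝ a³, so T₂ = T₁ (a₂/a₁)^(3/2).
a₂/a₁ = 3.352, (a₂/a₁)^(3/2) = 6.138.
T₂ = 93.54 × 6.138 = 574.1 min.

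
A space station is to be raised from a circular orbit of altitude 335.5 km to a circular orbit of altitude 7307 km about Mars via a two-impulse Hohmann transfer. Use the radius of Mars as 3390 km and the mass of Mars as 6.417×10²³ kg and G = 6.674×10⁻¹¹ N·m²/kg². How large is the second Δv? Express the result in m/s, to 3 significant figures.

Δv ≈ 563 m/s

μ = GM = 6.674×10⁻¹¹ × 6.417×10²³ = 4.283×10¹³ m³/s².
r₁ = 3390 + 335.5 = 3725.5 km = 3.7255×10⁶ m.
r₂ = 3390 + 7307 = 10697 km = 1.0697×10⁷ m.
Transfer ellipse a_t = (r₁ + r₂)/2 = 7.211×10⁶ m.
At r₁: circular v_c1 = √(μ/r₁) = 3391 m/s; transfer-periapsis v_p = √[μ(2/r₁ − 1/a_t)] = 4129 m/s.
At r₂: circular v_c2 = √(μ/r₂) = 2001 m/s; transfer-apoapsis v_a = √[μ(2/r₂ − 1/a_t)] = 1438 m/s.
Δv₂ = v_c2 − v_a = 562.7 m/s.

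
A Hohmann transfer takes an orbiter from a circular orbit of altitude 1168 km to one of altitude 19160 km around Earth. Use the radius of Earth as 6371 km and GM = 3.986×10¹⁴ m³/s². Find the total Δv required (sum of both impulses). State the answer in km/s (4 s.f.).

r₁ = 6371 + 1168 = 7539.0 km = 7.5390×10⁶ m.
r₂ = 6371 + 19160 = 25531 km = 2.5531×10⁷ m.
Transfer ellipse a_t = (r₁ + r₂)/2 = 1.654×10⁷ m.
At r₁: circular v_c1 = √(μ/r₁) = 7271 m/s; transfer-perigee v_p = √[μ(2/r₁ − 1/a_t)] = 9035 m/s.
Δv₁ = v_p − v_c1 = 1764 m/s.
At r₂: circular v_c2 = √(μ/r₂) = 3951 m/s; transfer-apogee v_a = √[μ(2/r₂ − 1/a_t)] = 2668 m/s.
Δv₂ = v_c2 − v_a = 1283 m/s.
Total Δv = Δv₁ + Δv₂ = 3047 m/s = 3.047 km/s.

Δv_total ≈ 3.047 km/s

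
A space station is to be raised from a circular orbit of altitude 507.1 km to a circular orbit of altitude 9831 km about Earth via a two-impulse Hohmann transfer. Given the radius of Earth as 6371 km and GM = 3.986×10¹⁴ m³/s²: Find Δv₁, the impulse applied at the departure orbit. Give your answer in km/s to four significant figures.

r₁ = 6371 + 507.1 = 6878.1 km = 6.8781×10⁶ m.
r₂ = 6371 + 9831 = 16202 km = 1.6202×10⁷ m.
Transfer ellipse a_t = (r₁ + r₂)/2 = 1.154×10⁷ m.
At r₁: circular v_c1 = √(μ/r₁) = 7613 m/s; transfer-perigee v_p = √[μ(2/r₁ − 1/a_t)] = 9020 m/s.
Δv₁ = v_p − v_c1 = 1408 m/s.
= 1.408 km/s.

Δv ≈ 1.408 km/s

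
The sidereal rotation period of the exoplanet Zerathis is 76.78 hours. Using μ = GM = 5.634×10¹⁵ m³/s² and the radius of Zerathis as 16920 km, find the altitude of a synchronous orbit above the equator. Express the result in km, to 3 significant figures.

T = 76.78 hours = 2.764×10⁵ s.
A synchronous orbit has period T, so by Kepler's third law a = (μT²/4π²)^(1/3).
μT²/4π² = 5.634×10¹⁵ × (2.764×10⁵)² / 39.48 = 1.090×10²⁵ m³.
a = 2.217×10⁸ m = 2.2174×10⁵ km.
Altitude h = a − R = 2.2174×10⁵ − 16920 = 2.0482×10⁵ km.

h_sync ≈ 2.05×10⁵ km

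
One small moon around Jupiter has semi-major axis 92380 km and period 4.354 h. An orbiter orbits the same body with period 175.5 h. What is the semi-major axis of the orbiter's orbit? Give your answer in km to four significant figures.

Kepler's third law: a³ ∝ T², so a₂ = a₁ (T₂/T₁)^(2/3).
T₂/T₁ = 40.31, (T₂/T₁)^(2/3) = 11.76.
a₂ = 92380 × 11.76 = 1.086×10⁶ km.

a₂ ≈ 1.086×10⁶ km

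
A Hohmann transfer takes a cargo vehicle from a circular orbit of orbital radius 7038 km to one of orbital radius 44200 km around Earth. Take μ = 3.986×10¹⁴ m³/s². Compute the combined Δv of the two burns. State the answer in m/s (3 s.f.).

r₁ = 7038 km = 7.038×10⁶ m.
r₂ = 44200 km = 4.420×10⁷ m.
Transfer ellipse a_t = (r₁ + r₂)/2 = 2.562×10⁷ m.
At r₁: circular v_c1 = √(μ/r₁) = 7526 m/s; transfer-perigee v_p = √[μ(2/r₁ − 1/a_t)] = 9885 m/s.
Δv₁ = v_p − v_c1 = 2359 m/s.
At r₂: circular v_c2 = √(μ/r₂) = 3003 m/s; transfer-apogee v_a = √[μ(2/r₂ − 1/a_t)] = 1574 m/s.
Δv₂ = v_c2 − v_a = 1429 m/s.
Total Δv = Δv₁ + Δv₂ = 3788 m/s.

Δv_total ≈ 3790 m/s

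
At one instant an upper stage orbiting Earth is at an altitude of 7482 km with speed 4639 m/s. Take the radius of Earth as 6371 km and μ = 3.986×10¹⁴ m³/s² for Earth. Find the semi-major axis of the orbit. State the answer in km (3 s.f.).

a ≈ 11100 km

r = 6371 + 7482 = 13853 km = 1.385×10⁷ m.
Vis-viva rearranged: 1/a = 2/r − v²/μ = 1.444×10⁻⁷ − 5.399×10⁻⁸ = 9.038×10⁻⁸ m⁻¹.
a = 1.106×10⁷ m = 11064 km.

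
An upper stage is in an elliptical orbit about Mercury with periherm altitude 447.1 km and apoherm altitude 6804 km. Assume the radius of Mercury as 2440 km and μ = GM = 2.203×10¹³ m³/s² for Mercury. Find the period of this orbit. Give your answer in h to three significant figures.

r_p = 2440 + 447.1 = 2887.1 km = 2.8871×10⁶ m.
r_a = 2440 + 6804 = 9244.0 km = 9.2440×10⁶ m.
Semi-major axis a = (r_p + r_a)/2 = (2887.1 + 9244.0)/2 = 6065.6 km = 6.066×10⁶ m.
By Kepler's third law T = 2π√(a³/μ) = 2π × 3.183×10³ = 2.000×10⁴ s.
= 5.555 h.

T ≈ 5.55 h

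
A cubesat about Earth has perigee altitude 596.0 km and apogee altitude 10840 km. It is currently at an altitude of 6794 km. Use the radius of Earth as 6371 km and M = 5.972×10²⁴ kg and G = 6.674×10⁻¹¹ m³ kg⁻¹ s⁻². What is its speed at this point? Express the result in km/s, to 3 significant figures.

v ≈ 5.25 km/s

μ = GM = 6.674×10⁻¹¹ × 5.972×10²⁴ = 3.986×10¹⁴ m³/s².
r_p = 6371 + 596.0 = 6967.0 km = 6.9670×10⁶ m.
r_a = 6371 + 10840 = 17211 km = 1.7211×10⁷ m.
r = 6371 + 6794 = 13165 km = 1.316×10⁷ m.
Semi-major axis a = (r_p + r_a)/2 = 12089 km = 1.209×10⁷ m.
Vis-viva: v² = μ(2/r − 1/a) = 3.986×10¹⁴ × (1.519×10⁻⁷ − 8.272×10⁻⁸) = 2.758×10⁷ m²/s².
v = 5252 m/s = 5.252 km/s.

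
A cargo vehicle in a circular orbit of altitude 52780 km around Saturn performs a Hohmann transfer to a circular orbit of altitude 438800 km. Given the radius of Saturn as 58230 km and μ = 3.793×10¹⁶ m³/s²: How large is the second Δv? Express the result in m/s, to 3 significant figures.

Δv ≈ 3460 m/s

r₁ = 58230 + 52780 = 111010 km = 1.1101×10⁸ m.
r₂ = 58230 + 438800 = 497030 km = 4.9703×10⁸ m.
Transfer ellipse a_t = (r₁ + r₂)/2 = 3.040×10⁸ m.
At r₁: circular v_c1 = √(μ/r₁) = 18480 m/s; transfer-perikrone v_p = √[μ(2/r₁ − 1/a_t)] = 23630 m/s.
At r₂: circular v_c2 = √(μ/r₂) = 8736 m/s; transfer-apokrone v_a = √[μ(2/r₂ − 1/a_t)] = 5279 m/s.
Δv₂ = v_c2 − v_a = 3457 m/s.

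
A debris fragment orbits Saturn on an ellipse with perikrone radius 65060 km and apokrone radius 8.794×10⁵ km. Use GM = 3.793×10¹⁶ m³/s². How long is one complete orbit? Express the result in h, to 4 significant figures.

Semi-major axis a = (r_p + r_a)/2 = (65060 + 8.7940×10⁵)/2 = 4.7223×10⁵ km = 4.722×10⁸ m.
By Kepler's third law T = 2π√(a³/μ) = 2π × 5.269×10⁴ = 3.311×10⁵ s.
= 91.96 h.

T ≈ 91.96 h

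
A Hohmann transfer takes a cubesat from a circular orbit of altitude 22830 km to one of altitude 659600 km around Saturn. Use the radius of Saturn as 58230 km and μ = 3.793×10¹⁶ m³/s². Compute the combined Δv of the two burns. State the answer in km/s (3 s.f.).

r₁ = 58230 + 22830 = 81060 km = 8.1060×10⁷ m.
r₂ = 58230 + 659600 = 717830 km = 7.1783×10⁸ m.
Transfer ellipse a_t = (r₁ + r₂)/2 = 3.994×10⁸ m.
At r₁: circular v_c1 = √(μ/r₁) = 21630 m/s; transfer-perikrone v_p = √[μ(2/r₁ − 1/a_t)] = 29000 m/s.
Δv₁ = v_p − v_c1 = 7367 m/s.
At r₂: circular v_c2 = √(μ/r₂) = 7269 m/s; transfer-apokrone v_a = √[μ(2/r₂ − 1/a_t)] = 3275 m/s.
Δv₂ = v_c2 − v_a = 3995 m/s.
Total Δv = Δv₁ + Δv₂ = 11360 m/s = 11.36 km/s.

Δv_total ≈ 11.4 km/s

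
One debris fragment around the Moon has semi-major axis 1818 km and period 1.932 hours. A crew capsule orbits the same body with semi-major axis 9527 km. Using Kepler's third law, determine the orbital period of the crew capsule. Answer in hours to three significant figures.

Kepler's third law: T² ∝ a³, so T₂ = T₁ (a₂/a₁)^(3/2).
a₂/a₁ = 5.240, (a₂/a₁)^(3/2) = 12.00.
T₂ = 1.932 × 12.00 = 23.18 hours.

T₂ ≈ 23.2 hours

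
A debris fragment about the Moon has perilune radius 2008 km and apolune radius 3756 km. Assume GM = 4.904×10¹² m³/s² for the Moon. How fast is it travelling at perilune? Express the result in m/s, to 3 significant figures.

Semi-major axis a = (r_p + r_a)/2 = 2882.0 km = 2.882×10⁶ m.
Vis-viva: v² = μ(2/r − 1/a) = 4.904×10¹² × (9.960×10⁻⁷ − 3.470×10⁻⁷) = 3.183×10⁶ m²/s².
v = 1784 m/s.

v ≈ 1780 m/s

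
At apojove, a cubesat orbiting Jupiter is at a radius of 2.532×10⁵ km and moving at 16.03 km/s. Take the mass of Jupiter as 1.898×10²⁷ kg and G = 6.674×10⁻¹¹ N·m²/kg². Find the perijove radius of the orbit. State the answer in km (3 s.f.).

μ = GM = 6.674×10⁻¹¹ × 1.898×10²⁷ = 1.267×10¹⁷ m³/s².
r_a = 2.532×10⁸ m.
Specific energy ε = v²/2 − μ/r = -3.718×10⁸ J/kg, so a = −μ/(2ε) = 1.703×10⁸ m.
The apsides satisfy r_p + r_a = 2a, so the perijove radius is 2a − r_a = 8.750×10⁷ m = 87495 km.

perijove radius ≈ 87500 km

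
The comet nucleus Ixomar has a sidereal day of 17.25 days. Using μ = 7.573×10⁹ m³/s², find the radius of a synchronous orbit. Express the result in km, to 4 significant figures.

T = 17.25 days = 1.490×10⁶ s.
A synchronous orbit has period T, so by Kepler's third law a = (μT²/4π²)^(1/3).
μT²/4π² = 7.573×10⁹ × (1.490×10⁶)² / 39.48 = 4.261×10²⁰ m³.
a = 7.525×10⁶ m = 7525.0 km.

r_sync ≈ 7525 km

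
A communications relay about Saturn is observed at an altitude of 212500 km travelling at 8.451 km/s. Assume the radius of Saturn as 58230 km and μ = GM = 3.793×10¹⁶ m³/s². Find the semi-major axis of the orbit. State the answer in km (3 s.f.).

r = 58230 + 212500 = 2.7073×10⁵ km = 2.707×10⁸ m.
Specific orbital energy ε = v²/2 − μ/r = (8451)²/2 − 3.793×10¹⁶/2.707×10⁸ = -1.044×10⁸ J/kg.
Since ε = −μ/(2a), a = −μ/(2ε) = 1.817×10⁸ m = 1.8167×10⁵ km.

a ≈ 1.82×10⁵ km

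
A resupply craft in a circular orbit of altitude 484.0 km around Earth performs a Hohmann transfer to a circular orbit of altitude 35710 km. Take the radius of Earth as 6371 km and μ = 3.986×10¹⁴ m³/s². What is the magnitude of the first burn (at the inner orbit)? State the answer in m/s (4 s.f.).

r₁ = 6371 + 484.0 = 6855.0 km = 6.8550×10⁶ m.
r₂ = 6371 + 35710 = 42081 km = 4.2081×10⁷ m.
Transfer ellipse a_t = (r₁ + r₂)/2 = 2.447×10⁷ m.
At r₁: circular v_c1 = √(μ/r₁) = 7625 m/s; transfer-perigee v_p = √[μ(2/r₁ − 1/a_t)] = 10000 m/s.
Δv₁ = v_p − v_c1 = 2375 m/s.

Δv ≈ 2375 m/s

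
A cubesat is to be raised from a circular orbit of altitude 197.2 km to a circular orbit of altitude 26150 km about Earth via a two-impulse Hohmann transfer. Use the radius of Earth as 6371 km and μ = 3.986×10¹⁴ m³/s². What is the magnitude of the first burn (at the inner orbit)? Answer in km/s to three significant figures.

r₁ = 6371 + 197.2 = 6568.2 km = 6.5682×10⁶ m.
r₂ = 6371 + 26150 = 32521 km = 3.2521×10⁷ m.
Transfer ellipse a_t = (r₁ + r₂)/2 = 1.954×10⁷ m.
At r₁: circular v_c1 = √(μ/r₁) = 7790 m/s; transfer-perigee v_p = √[μ(2/r₁ − 1/a_t)] = 10050 m/s.
Δv₁ = v_p − v_c1 = 2259 m/s.
= 2.259 km/s.

Δv ≈ 2.26 km/s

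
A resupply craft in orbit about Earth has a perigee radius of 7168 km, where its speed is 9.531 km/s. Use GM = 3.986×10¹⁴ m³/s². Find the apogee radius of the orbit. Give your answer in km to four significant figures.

apogee radius ≈ 31960 km

r_p = 7.168×10⁶ m.
Specific energy ε = v²/2 − μ/r = -1.019×10⁷ J/kg, so a = −μ/(2ε) = 1.956×10⁷ m.
The apsides satisfy r_p + r_a = 2a, so the apogee radius is 2a − r_p = 3.196×10⁷ m = 31955 km.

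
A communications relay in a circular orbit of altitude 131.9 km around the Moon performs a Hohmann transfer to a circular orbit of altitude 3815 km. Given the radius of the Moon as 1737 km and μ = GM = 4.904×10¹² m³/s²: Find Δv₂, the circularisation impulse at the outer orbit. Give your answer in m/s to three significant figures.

Δv ≈ 273 m/s

r₁ = 1737 + 131.9 = 1868.9 km = 1.8689×10⁶ m.
r₂ = 1737 + 3815 = 5552.0 km = 5.5520×10⁶ m.
Transfer ellipse a_t = (r₁ + r₂)/2 = 3.710×10⁶ m.
At r₁: circular v_c1 = √(μ/r₁) = 1620 m/s; transfer-perilune v_p = √[μ(2/r₁ − 1/a_t)] = 1981 m/s.
At r₂: circular v_c2 = √(μ/r₂) = 939.8 m/s; transfer-apolune v_a = √[μ(2/r₂ − 1/a_t)] = 667.0 m/s.
Δv₂ = v_c2 − v_a = 272.8 m/s.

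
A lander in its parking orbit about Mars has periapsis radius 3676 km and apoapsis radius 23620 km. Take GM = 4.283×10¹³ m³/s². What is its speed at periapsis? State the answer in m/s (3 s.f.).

v ≈ 4490 m/s

Semi-major axis a = (r_p + r_a)/2 = 13648 km = 1.365×10⁷ m.
Vis-viva: v² = μ(2/r − 1/a) = 4.283×10¹³ × (5.441×10⁻⁷ − 7.327×10⁻⁸) = 2.016×10⁷ m²/s².
v = 4490 m/s.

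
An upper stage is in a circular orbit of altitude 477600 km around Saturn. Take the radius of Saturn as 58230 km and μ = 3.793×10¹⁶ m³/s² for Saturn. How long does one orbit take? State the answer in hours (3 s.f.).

r = 58230 + 477600 = 535830 km = 5.3583×10⁸ m.
Kepler's third law: T = 2π√(r³/μ) = 2π√((5.358×10⁸)³ / 3.793×10¹⁶).
r³/μ = 4.056×10⁹ s², so T = 2π × 6.369×10⁴ = 4.002×10⁵ s.
Converting: 4.002×10⁵ s ÷ 3600 = 111.2 hours.

T ≈ 111 hours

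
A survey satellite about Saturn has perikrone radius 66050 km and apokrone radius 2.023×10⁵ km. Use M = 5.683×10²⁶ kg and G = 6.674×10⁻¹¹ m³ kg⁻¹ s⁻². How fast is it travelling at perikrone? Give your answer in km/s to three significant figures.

μ = GM = 6.674×10⁻¹¹ × 5.683×10²⁶ = 3.793×10¹⁶ m³/s².
Semi-major axis a = (r_p + r_a)/2 = 1.3418×10⁵ km = 1.342×10⁸ m.
Vis-viva: v² = μ(2/r − 1/a) = 3.793×10¹⁶ × (3.028×10⁻⁸ − 7.453×10⁻⁹) = 8.658×10⁸ m²/s².
v = 29420 m/s = 29.42 km/s.

v ≈ 29.4 km/s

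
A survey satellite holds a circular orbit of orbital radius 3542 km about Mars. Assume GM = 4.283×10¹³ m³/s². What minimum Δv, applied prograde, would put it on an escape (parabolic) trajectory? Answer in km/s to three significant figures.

Δv ≈ 1.44 km/s

r = 3542 km = 3.542×10⁶ m.
Circular speed v_c = √(μ/r) = 3477 m/s.
Escape speed v_esc = √(2μ/r) = √2 × v_c = 4918 m/s.
Δv = v_esc − v_c = 1440 m/s = 1.440 km/s.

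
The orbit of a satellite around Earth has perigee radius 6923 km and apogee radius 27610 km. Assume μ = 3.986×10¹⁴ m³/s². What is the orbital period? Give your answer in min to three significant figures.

Semi-major axis a = (r_p + r_a)/2 = (6923.0 + 27610)/2 = 17266 km = 1.727×10⁷ m.
By Kepler's third law T = 2π√(a³/μ) = 2π × 3.594×10³ = 2.258×10⁴ s.
= 376.3 min.

T ≈ 376 min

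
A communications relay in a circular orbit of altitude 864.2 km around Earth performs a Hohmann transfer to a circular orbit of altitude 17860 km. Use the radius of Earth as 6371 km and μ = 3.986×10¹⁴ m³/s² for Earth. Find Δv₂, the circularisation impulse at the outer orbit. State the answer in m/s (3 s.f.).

r₁ = 6371 + 864.2 = 7235.2 km = 7.2352×10⁶ m.
r₂ = 6371 + 17860 = 24231 km = 2.4231×10⁷ m.
Transfer ellipse a_t = (r₁ + r₂)/2 = 1.573×10⁷ m.
At r₁: circular v_c1 = √(μ/r₁) = 7422 m/s; transfer-perigee v_p = √[μ(2/r₁ − 1/a_t)] = 9211 m/s.
At r₂: circular v_c2 = √(μ/r₂) = 4056 m/s; transfer-apogee v_a = √[μ(2/r₂ − 1/a_t)] = 2750 m/s.
Δv₂ = v_c2 − v_a = 1305 m/s.

Δv ≈ 1310 m/s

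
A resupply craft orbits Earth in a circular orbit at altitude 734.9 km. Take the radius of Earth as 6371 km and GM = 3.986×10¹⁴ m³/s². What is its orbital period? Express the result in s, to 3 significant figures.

T ≈ 5960 s

r = 6371 + 734.9 = 7105.9 km = 7.1059×10⁶ m.
Kepler's third law: T = 2π√(r³/μ) = 2π√((7.106×10⁶)³ / 3.986×10¹⁴).
r³/μ = 9.002×10⁵ s², so T = 2π × 9.488×10² = 5.961×10³ s.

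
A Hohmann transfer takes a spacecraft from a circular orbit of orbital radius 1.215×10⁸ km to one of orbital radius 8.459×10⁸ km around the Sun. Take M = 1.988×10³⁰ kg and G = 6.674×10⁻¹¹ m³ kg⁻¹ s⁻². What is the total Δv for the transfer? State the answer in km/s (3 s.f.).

Δv_total ≈ 16.9 km/s

μ = GM = 6.674×10⁻¹¹ × 1.988×10³⁰ = 1.327×10²⁰ m³/s².
r₁ = 1.215×10⁸ km = 1.215×10¹¹ m.
r₂ = 8.459×10⁸ km = 8.459×10¹¹ m.
Transfer ellipse a_t = (r₁ + r₂)/2 = 4.837×10¹¹ m.
At r₁: circular v_c1 = √(μ/r₁) = 33050 m/s; transfer-perihelion v_p = √[μ(2/r₁ − 1/a_t)] = 43700 m/s.
Δv₁ = v_p − v_c1 = 10650 m/s.
At r₂: circular v_c2 = √(μ/r₂) = 12520 m/s; transfer-aphelion v_a = √[μ(2/r₂ − 1/a_t)] = 6277 m/s.
Δv₂ = v_c2 − v_a = 6247 m/s.
Total Δv = Δv₁ + Δv₂ = 16900 m/s = 16.90 km/s.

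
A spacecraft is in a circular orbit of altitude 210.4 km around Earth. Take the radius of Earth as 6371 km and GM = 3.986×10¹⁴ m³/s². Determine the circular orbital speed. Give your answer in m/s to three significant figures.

r = 6371 + 210.4 = 6581.4 km = 6.5814×10⁶ m.
For a circular orbit v = √(μ/r) = √(3.986×10¹⁴ / 6.581×10⁶) = √(6.056×10⁷) = 7782 m/s.

v ≈ 7780 m/s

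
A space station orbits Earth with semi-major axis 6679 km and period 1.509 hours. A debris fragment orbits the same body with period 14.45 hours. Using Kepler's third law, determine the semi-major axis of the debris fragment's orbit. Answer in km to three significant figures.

Kepler's third law: a³ ∝ T², so a₂ = a₁ (T₂/T₁)^(2/3).
T₂/T₁ = 9.576, (T₂/T₁)^(2/3) = 4.509.
a₂ = 6679 × 4.509 = 30120 km.

a₂ ≈ 30100 km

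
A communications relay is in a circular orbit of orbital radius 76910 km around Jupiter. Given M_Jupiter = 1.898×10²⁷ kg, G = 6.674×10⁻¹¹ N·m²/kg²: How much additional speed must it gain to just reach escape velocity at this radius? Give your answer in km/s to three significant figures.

μ = GM = 6.674×10⁻¹¹ × 1.898×10²⁷ = 1.267×10¹⁷ m³/s².
r = 76910 km = 7.691×10⁷ m.
Circular speed v_c = √(μ/r) = 40580 m/s.
Escape speed v_esc = √(2μ/r) = √2 × v_c = 57390 m/s.
Δv = v_esc − v_c = 16810 m/s = 16.81 km/s.

Δv ≈ 16.8 km/s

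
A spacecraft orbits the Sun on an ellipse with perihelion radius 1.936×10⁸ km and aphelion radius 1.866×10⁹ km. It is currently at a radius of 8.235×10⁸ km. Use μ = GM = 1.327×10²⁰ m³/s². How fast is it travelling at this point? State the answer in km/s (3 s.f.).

v ≈ 13.9 km/s

Semi-major axis a = (r_p + r_a)/2 = 1.0298×10⁹ km = 1.030×10¹² m.
Vis-viva: v² = μ(2/r − 1/a) = 1.327×10²⁰ × (2.429×10⁻¹² − 9.711×10⁻¹³) = 1.934×10⁸ m²/s².
v = 13910 m/s = 13.91 km/s.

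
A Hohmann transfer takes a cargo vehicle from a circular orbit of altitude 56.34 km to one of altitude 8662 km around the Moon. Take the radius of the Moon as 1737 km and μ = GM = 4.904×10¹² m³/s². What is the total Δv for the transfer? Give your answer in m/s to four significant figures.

r₁ = 1737 + 56.34 = 1793.3 km = 1.7933×10⁶ m.
r₂ = 1737 + 8662 = 10399 km = 1.0399×10⁷ m.
Transfer ellipse a_t = (r₁ + r₂)/2 = 6.096×10⁶ m.
At r₁: circular v_c1 = √(μ/r₁) = 1654 m/s; transfer-perilune v_p = √[μ(2/r₁ − 1/a_t)] = 2160 m/s.
Δv₁ = v_p − v_c1 = 506.1 m/s.
At r₂: circular v_c2 = √(μ/r₂) = 686.7 m/s; transfer-apolune v_a = √[μ(2/r₂ − 1/a_t)] = 372.5 m/s.
Δv₂ = v_c2 − v_a = 314.3 m/s.
Total Δv = Δv₁ + Δv₂ = 820.4 m/s.

Δv_total ≈ 820.4 m/s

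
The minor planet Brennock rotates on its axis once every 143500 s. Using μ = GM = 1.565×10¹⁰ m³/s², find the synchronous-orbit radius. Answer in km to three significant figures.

A synchronous orbit has period T, so by Kepler's third law a = (μT²/4π²)^(1/3).
μT²/4π² = 1.565×10¹⁰ × (1.435×10⁵)² / 39.48 = 8.163×10¹⁸ m³.
a = 2.014×10⁶ m = 2013.5 km.

r_sync ≈ 2010 km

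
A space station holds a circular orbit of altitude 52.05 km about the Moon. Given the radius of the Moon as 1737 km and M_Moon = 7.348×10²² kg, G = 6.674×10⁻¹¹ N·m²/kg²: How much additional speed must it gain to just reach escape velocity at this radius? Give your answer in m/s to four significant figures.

μ = GM = 6.674×10⁻¹¹ × 7.348×10²² = 4.904×10¹² m³/s².
r = 1737 + 52.05 = 1789.0 km = 1.7890×10⁶ m.
Circular speed v_c = √(μ/r) = 1656 m/s.
Escape speed v_esc = √(2μ/r) = √2 × v_c = 2341 m/s.
Δv = v_esc − v_c = 685.8 m/s.

Δv ≈ 685.8 m/s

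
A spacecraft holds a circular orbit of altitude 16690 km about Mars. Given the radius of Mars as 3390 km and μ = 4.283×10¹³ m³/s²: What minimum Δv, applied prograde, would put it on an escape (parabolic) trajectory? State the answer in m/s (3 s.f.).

r = 3390 + 16690 = 20080 km = 2.0080×10⁷ m.
Circular speed v_c = √(μ/r) = 1460 m/s.
Escape speed v_esc = √(2μ/r) = √2 × v_c = 2065 m/s.
Δv = v_esc − v_c = 604.9 m/s.

Δv ≈ 605 m/s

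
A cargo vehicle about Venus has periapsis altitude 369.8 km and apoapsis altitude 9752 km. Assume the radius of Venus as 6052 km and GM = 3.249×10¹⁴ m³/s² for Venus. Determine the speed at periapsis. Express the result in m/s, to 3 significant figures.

v ≈ 8480 m/s

r_p = 6052 + 369.8 = 6421.8 km = 6.4218×10⁶ m.
r_a = 6052 + 9752 = 15804 km = 1.5804×10⁷ m.
Semi-major axis a = (r_p + r_a)/2 = 11113 km = 1.111×10⁷ m.
Vis-viva: v² = μ(2/r − 1/a) = 3.249×10¹⁴ × (3.114×10⁻⁷ − 8.999×10⁻⁸) = 7.195×10⁷ m²/s².
v = 8482 m/s.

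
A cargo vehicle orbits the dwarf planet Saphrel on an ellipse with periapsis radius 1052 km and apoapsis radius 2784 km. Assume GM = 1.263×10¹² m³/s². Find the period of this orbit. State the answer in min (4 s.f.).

T ≈ 247.5 min

Semi-major axis a = (r_p + r_a)/2 = (1052.0 + 2784.0)/2 = 1918.0 km = 1.918×10⁶ m.
By Kepler's third law T = 2π√(a³/μ) = 2π × 2.364×10³ = 1.485×10⁴ s.
= 247.5 min.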